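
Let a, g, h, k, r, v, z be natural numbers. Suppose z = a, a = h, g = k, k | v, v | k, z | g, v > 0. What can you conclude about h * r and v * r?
h * r ≤ v * r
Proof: Because z = a and a = h, z = h. k | v and v | k, hence k = v. Since g = k, g = v. z | g, so z | v. v > 0, so z ≤ v. z = h, so h ≤ v. Then h * r ≤ v * r.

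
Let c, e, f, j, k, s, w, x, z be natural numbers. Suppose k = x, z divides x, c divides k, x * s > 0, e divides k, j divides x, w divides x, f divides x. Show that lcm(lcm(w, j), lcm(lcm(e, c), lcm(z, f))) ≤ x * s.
w divides x and j divides x, so lcm(w, j) divides x. From e divides k and c divides k, lcm(e, c) divides k. Since k = x, lcm(e, c) divides x. z divides x and f divides x, thus lcm(z, f) divides x. From lcm(e, c) divides x, lcm(lcm(e, c), lcm(z, f)) divides x. Because lcm(w, j) divides x, lcm(lcm(w, j), lcm(lcm(e, c), lcm(z, f))) divides x. Then lcm(lcm(w, j), lcm(lcm(e, c), lcm(z, f))) divides x * s. Since x * s > 0, lcm(lcm(w, j), lcm(lcm(e, c), lcm(z, f))) ≤ x * s.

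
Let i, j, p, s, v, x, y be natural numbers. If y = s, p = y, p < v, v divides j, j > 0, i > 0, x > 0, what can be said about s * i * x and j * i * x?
s * i * x < j * i * x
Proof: p = y and p < v, therefore y < v. y = s, so s < v. Since v divides j and j > 0, v ≤ j. s < v, so s < j. Combining with i > 0, by multiplying by a positive, s * i < j * i. Since x > 0, by multiplying by a positive, s * i * x < j * i * x.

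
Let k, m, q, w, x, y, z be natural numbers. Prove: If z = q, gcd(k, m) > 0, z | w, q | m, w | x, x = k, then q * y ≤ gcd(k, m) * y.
Because z = q and z | w, q | w. x = k and w | x, thus w | k. q | w, so q | k. Since q | m, q | gcd(k, m). gcd(k, m) > 0, so q ≤ gcd(k, m). Then q * y ≤ gcd(k, m) * y.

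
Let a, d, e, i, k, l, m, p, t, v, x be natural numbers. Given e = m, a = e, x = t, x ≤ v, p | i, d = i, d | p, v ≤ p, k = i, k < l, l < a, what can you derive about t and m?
t < m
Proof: Because x = t and x ≤ v, t ≤ v. From d = i and d | p, i | p. Since p | i, p = i. Since v ≤ p, v ≤ i. k = i and k < l, so i < l. l < a, so i < a. Since v ≤ i, v < a. t ≤ v, so t < a. Since a = e, t < e. e = m, so t < m.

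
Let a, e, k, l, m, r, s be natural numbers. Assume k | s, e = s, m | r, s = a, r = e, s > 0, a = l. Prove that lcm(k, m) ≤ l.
Because r = e and e = s, r = s. m | r, so m | s. Since k | s, lcm(k, m) | s. From s > 0, lcm(k, m) ≤ s. s = a, so lcm(k, m) ≤ a. Since a = l, lcm(k, m) ≤ l.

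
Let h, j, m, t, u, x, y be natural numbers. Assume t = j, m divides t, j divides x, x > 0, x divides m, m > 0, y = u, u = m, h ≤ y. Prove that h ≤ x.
t = j and m divides t, thus m divides j. j divides x, so m divides x. x > 0, so m ≤ x. x divides m and m > 0, thus x ≤ m. m ≤ x, so m = x. From y = u and u = m, y = m. h ≤ y, so h ≤ m. m = x, so h ≤ x.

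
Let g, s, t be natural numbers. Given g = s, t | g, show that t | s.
Because g = s and t | g, by substitution, t | s.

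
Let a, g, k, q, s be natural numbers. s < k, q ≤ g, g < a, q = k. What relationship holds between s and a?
s < a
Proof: q = k and q ≤ g, therefore k ≤ g. s < k, so s < g. Since g < a, s < a.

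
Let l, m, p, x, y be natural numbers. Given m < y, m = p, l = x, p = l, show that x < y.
From m = p and p = l, m = l. Since m < y, l < y. l = x, so x < y.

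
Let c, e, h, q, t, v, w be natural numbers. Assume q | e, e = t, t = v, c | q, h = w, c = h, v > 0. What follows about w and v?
w ≤ v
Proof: Because c = h and h = w, c = w. Because c | q and q | e, c | e. Since e = t, c | t. t = v, so c | v. Since v > 0, c ≤ v. c = w, so w ≤ v.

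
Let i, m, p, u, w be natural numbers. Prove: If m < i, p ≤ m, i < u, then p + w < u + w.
Because m < i and i < u, m < u. Since p ≤ m, p < u. Then p + w < u + w.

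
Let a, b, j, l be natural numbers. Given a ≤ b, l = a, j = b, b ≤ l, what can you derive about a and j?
a = j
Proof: l = a and b ≤ l, thus b ≤ a. Since a ≤ b, b = a. j = b, so j = a. Then a = j.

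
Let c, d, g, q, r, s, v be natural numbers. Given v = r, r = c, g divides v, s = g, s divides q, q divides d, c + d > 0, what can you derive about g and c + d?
g ≤ c + d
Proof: Since v = r and r = c, v = c. g divides v, so g divides c. Since s = g and s divides q, g divides q. q divides d, so g divides d. Since g divides c, g divides c + d. c + d > 0, so g ≤ c + d.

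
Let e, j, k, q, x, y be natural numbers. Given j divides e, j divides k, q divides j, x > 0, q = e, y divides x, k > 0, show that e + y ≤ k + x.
From q = e and q divides j, e divides j. j divides e, so j = e. j divides k and k > 0, hence j ≤ k. j = e, so e ≤ k. y divides x and x > 0, so y ≤ x. e ≤ k, so e + y ≤ k + x.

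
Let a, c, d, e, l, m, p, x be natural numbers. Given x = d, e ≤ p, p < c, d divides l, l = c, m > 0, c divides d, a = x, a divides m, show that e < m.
Because e ≤ p and p < c, e < c. Because l = c and d divides l, d divides c. Since c divides d, d = c. Since x = d, x = c. a = x and a divides m, hence x divides m. Since x = c, c divides m. Since m > 0, c ≤ m. Because e < c, e < m.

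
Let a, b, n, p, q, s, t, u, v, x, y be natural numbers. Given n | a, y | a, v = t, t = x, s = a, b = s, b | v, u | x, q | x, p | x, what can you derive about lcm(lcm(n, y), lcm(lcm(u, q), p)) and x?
lcm(lcm(n, y), lcm(lcm(u, q), p)) | x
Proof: Since n | a and y | a, lcm(n, y) | a. Because v = t and t = x, v = x. Because b = s and b | v, s | v. Because s = a, a | v. v = x, so a | x. lcm(n, y) | a, so lcm(n, y) | x. From u | x and q | x, lcm(u, q) | x. Since p | x, lcm(lcm(u, q), p) | x. lcm(n, y) | x, so lcm(lcm(n, y), lcm(lcm(u, q), p)) | x.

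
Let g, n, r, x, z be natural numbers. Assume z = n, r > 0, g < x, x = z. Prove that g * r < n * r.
x = z and z = n, hence x = n. g < x, so g < n. r > 0, so g * r < n * r.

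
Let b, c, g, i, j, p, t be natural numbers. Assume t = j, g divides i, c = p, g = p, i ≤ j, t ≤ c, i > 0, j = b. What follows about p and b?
p = b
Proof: Because g divides i and i > 0, g ≤ i. Because g = p, p ≤ i. i ≤ j, so p ≤ j. t = j and t ≤ c, so j ≤ c. Since c = p, j ≤ p. Since p ≤ j, p = j. From j = b, p = b.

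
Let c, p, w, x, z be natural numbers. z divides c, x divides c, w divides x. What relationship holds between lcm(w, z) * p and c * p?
lcm(w, z) * p divides c * p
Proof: w divides x and x divides c, thus w divides c. z divides c, so lcm(w, z) divides c. Then lcm(w, z) * p divides c * p.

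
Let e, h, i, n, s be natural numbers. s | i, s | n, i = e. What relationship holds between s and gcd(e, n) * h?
s | gcd(e, n) * h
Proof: i = e and s | i, therefore s | e. Since s | n, s | gcd(e, n). Then s | gcd(e, n) * h.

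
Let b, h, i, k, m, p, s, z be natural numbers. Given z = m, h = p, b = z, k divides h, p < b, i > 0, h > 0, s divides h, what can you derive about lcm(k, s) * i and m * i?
lcm(k, s) * i < m * i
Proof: k divides h and s divides h, therefore lcm(k, s) divides h. h > 0, so lcm(k, s) ≤ h. h = p, so lcm(k, s) ≤ p. b = z and z = m, therefore b = m. Since p < b, p < m. lcm(k, s) ≤ p, so lcm(k, s) < m. Combining with i > 0, by multiplying by a positive, lcm(k, s) * i < m * i.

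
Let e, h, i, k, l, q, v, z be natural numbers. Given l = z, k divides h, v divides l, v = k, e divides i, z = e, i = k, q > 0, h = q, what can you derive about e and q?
e ≤ q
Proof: l = z and z = e, thus l = e. Since v = k and v divides l, k divides l. Since l = e, k divides e. Since i = k and e divides i, e divides k. Since k divides e, k = e. Because h = q and k divides h, k divides q. q > 0, so k ≤ q. k = e, so e ≤ q.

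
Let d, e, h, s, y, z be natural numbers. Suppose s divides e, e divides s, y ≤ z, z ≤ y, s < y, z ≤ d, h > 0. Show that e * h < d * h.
Since s divides e and e divides s, s = e. Because y ≤ z and z ≤ y, y = z. Since s < y, s < z. Since z ≤ d, s < d. s = e, so e < d. From h > 0, by multiplying by a positive, e * h < d * h.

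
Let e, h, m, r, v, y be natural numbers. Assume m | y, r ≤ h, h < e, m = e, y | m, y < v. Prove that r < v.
r ≤ h and h < e, therefore r < e. y | m and m | y, hence y = m. Since m = e, y = e. Since y < v, e < v. Since r < e, r < v.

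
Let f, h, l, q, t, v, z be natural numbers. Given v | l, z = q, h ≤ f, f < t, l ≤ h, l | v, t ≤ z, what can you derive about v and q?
v < q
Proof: Because l | v and v | l, l = v. From l ≤ h and h ≤ f, l ≤ f. From f < t and t ≤ z, f < z. Since z = q, f < q. l ≤ f, so l < q. Since l = v, v < q.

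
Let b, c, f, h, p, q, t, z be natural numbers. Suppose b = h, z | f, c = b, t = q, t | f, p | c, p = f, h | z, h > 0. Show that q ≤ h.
c = b and b = h, hence c = h. From p = f and p | c, f | c. Since c = h, f | h. From h | z and z | f, h | f. Since f | h, f = h. t | f, so t | h. t = q, so q | h. h > 0, so q ≤ h.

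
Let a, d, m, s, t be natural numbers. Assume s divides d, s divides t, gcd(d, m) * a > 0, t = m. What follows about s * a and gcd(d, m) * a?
s * a ≤ gcd(d, m) * a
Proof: From t = m and s divides t, s divides m. Since s divides d, s divides gcd(d, m). Then s * a divides gcd(d, m) * a. From gcd(d, m) * a > 0, s * a ≤ gcd(d, m) * a.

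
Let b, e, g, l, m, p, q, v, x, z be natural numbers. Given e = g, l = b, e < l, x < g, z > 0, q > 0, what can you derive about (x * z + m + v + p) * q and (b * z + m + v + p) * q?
(x * z + m + v + p) * q < (b * z + m + v + p) * q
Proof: e = g and e < l, so g < l. x < g, so x < l. l = b, so x < b. Since z > 0, x * z < b * z. Then x * z + m < b * z + m. Then x * z + m + v < b * z + m + v. Then x * z + m + v + p < b * z + m + v + p. q > 0, so (x * z + m + v + p) * q < (b * z + m + v + p) * q.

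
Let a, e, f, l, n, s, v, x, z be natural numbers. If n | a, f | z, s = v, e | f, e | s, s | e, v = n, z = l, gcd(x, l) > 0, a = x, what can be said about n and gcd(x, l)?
n ≤ gcd(x, l)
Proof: a = x and n | a, hence n | x. Because e | s and s | e, e = s. s = v, so e = v. Because e | f and f | z, e | z. Since z = l, e | l. e = v, so v | l. Since v = n, n | l. n | x, so n | gcd(x, l). From gcd(x, l) > 0, n ≤ gcd(x, l).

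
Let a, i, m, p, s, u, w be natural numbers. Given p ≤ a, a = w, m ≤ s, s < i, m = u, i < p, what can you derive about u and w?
u < w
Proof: m ≤ s and s < i, therefore m < i. m = u, so u < i. i < p and p ≤ a, thus i < a. Since u < i, u < a. a = w, so u < w.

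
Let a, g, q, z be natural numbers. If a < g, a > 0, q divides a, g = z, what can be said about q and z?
q < z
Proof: q divides a and a > 0, so q ≤ a. a < g, so q < g. From g = z, q < z.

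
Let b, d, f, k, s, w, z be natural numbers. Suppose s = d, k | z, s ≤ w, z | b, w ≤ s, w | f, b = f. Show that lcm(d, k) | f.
Because w ≤ s and s ≤ w, w = s. Since s = d, w = d. Since w | f, d | f. From b = f and z | b, z | f. Since k | z, k | f. From d | f, lcm(d, k) | f.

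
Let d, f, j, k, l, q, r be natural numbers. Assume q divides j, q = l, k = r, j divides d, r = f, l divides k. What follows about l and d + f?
l divides d + f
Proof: q = l and q divides j, so l divides j. Since j divides d, l divides d. k = r and l divides k, so l divides r. From r = f, l divides f. Since l divides d, l divides d + f.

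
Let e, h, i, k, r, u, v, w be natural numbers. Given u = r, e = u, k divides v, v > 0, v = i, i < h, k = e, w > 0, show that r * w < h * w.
From k = e and e = u, k = u. u = r, so k = r. k divides v and v > 0, hence k ≤ v. Since v = i, k ≤ i. Since k = r, r ≤ i. Since i < h, r < h. Since w > 0, by multiplying by a positive, r * w < h * w.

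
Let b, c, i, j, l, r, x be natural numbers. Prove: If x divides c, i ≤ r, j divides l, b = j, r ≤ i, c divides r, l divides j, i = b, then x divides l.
i = b and b = j, hence i = j. j divides l and l divides j, so j = l. Since i = j, i = l. r ≤ i and i ≤ r, thus r = i. Because c divides r, c divides i. x divides c, so x divides i. Since i = l, x divides l.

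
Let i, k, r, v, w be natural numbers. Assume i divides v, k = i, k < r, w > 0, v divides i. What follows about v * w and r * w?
v * w < r * w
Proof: i divides v and v divides i, so i = v. Since k = i, k = v. Since k < r, v < r. Since w > 0, by multiplying by a positive, v * w < r * w.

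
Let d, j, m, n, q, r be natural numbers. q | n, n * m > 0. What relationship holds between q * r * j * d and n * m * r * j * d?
q * r * j * d ≤ n * m * r * j * d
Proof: From q | n, q | n * m. Since n * m > 0, q ≤ n * m. Then q * r ≤ n * m * r. Then q * r * j ≤ n * m * r * j. Then q * r * j * d ≤ n * m * r * j * d.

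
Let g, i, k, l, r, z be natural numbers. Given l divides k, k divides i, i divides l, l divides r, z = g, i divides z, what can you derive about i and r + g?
i divides r + g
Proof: Since l divides k and k divides i, l divides i. Since i divides l, l = i. l divides r, so i divides r. z = g and i divides z, thus i divides g. Since i divides r, i divides r + g.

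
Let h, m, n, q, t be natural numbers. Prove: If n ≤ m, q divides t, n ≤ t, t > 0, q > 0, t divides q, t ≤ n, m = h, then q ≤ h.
n ≤ t and t ≤ n, hence n = t. Because t divides q and q > 0, t ≤ q. q divides t and t > 0, thus q ≤ t. Because t ≤ q, t = q. n = t, so n = q. Since m = h and n ≤ m, n ≤ h. Since n = q, q ≤ h.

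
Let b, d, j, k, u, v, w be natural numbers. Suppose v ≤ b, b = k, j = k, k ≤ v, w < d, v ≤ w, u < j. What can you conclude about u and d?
u < d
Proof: Since j = k and u < j, u < k. Since b = k and v ≤ b, v ≤ k. k ≤ v, so v = k. From v ≤ w and w < d, v < d. v = k, so k < d. From u < k, u < d.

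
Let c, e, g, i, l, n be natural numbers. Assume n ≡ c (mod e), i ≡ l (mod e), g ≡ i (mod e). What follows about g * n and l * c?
g * n ≡ l * c (mod e)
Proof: g ≡ i (mod e) and i ≡ l (mod e), therefore g ≡ l (mod e). Since n ≡ c (mod e), g * n ≡ l * c (mod e).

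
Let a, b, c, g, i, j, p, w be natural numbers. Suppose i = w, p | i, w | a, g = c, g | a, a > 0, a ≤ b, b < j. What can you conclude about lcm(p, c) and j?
lcm(p, c) < j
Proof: From i = w and p | i, p | w. w | a, so p | a. Because g = c and g | a, c | a. Since p | a, lcm(p, c) | a. Because a > 0, lcm(p, c) ≤ a. From a ≤ b and b < j, a < j. Since lcm(p, c) ≤ a, lcm(p, c) < j.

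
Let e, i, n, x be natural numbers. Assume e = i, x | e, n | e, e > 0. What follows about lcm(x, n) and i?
lcm(x, n) ≤ i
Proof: Because x | e and n | e, lcm(x, n) | e. From e > 0, lcm(x, n) ≤ e. Since e = i, lcm(x, n) ≤ i.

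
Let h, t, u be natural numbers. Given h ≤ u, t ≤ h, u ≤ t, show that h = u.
u ≤ t and t ≤ h, thus u ≤ h. Since h ≤ u, h = u.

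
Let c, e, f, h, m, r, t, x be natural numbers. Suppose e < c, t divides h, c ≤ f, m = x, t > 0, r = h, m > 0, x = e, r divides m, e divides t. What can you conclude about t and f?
t < f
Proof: Since e divides t and t > 0, e ≤ t. From m = x and x = e, m = e. r = h and r divides m, so h divides m. Since t divides h, t divides m. Since m > 0, t ≤ m. m = e, so t ≤ e. e ≤ t, so e = t. e < c and c ≤ f, therefore e < f. e = t, so t < f.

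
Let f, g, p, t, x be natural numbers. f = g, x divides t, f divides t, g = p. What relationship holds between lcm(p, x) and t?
lcm(p, x) divides t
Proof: f = g and g = p, so f = p. f divides t, so p divides t. x divides t, so lcm(p, x) divides t.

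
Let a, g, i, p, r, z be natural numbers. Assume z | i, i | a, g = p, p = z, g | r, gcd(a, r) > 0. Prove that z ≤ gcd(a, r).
z | i and i | a, hence z | a. From g = p and p = z, g = z. Because g | r, z | r. z | a, so z | gcd(a, r). Because gcd(a, r) > 0, z ≤ gcd(a, r).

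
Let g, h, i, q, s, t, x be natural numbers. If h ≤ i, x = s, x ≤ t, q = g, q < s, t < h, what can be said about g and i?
g < i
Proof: Because x = s and x ≤ t, s ≤ t. Since t < h, s < h. q < s, so q < h. q = g, so g < h. Because h ≤ i, g < i.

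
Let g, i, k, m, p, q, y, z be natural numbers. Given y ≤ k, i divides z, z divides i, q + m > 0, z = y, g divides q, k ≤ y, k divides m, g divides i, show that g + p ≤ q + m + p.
Since i divides z and z divides i, i = z. Since z = y, i = y. g divides i, so g divides y. k ≤ y and y ≤ k, hence k = y. k divides m, so y divides m. g divides y, so g divides m. Since g divides q, g divides q + m. Since q + m > 0, g ≤ q + m. Then g + p ≤ q + m + p.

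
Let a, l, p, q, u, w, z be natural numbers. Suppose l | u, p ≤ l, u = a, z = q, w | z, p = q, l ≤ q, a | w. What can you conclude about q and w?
q = w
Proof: p = q and p ≤ l, hence q ≤ l. Since l ≤ q, l = q. u = a and l | u, thus l | a. a | w, so l | w. Since l = q, q | w. z = q and w | z, hence w | q. q | w, so q = w.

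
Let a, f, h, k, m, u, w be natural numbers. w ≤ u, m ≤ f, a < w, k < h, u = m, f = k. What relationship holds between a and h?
a < h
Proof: a < w and w ≤ u, thus a < u. Since u = m, a < m. f = k and m ≤ f, hence m ≤ k. Because k < h, m < h. Since a < m, a < h.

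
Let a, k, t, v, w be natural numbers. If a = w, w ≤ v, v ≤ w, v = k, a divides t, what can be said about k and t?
k divides t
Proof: w ≤ v and v ≤ w, thus w = v. Since v = k, w = k. From a = w and a divides t, w divides t. w = k, so k divides t.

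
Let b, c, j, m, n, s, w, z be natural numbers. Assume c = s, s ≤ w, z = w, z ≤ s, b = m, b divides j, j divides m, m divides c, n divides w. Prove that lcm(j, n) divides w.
Because z = w and z ≤ s, w ≤ s. s ≤ w, so s = w. From c = s, c = w. Since b = m and b divides j, m divides j. Since j divides m, m = j. m divides c, so j divides c. c = w, so j divides w. n divides w, so lcm(j, n) divides w.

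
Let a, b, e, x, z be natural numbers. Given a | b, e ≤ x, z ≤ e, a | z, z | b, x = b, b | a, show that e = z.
a | b and b | a, so a = b. a | z, so b | z. Since z | b, b = z. Since x = b, x = z. e ≤ x, so e ≤ z. z ≤ e, so e = z.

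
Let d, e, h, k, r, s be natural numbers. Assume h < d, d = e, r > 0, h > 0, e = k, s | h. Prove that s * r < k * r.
Because s | h and h > 0, s ≤ h. d = e and e = k, thus d = k. h < d, so h < k. Since s ≤ h, s < k. r > 0, so s * r < k * r.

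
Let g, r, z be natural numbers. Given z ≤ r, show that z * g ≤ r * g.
z ≤ r. By multiplying by a non-negative, z * g ≤ r * g.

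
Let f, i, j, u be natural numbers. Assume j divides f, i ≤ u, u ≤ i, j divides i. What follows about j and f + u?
j divides f + u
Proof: i ≤ u and u ≤ i, therefore i = u. Since j divides i, j divides u. Since j divides f, j divides f + u.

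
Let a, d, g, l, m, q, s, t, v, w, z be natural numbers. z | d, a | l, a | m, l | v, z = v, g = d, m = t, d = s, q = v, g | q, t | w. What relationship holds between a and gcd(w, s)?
a | gcd(w, s)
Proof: m = t and a | m, therefore a | t. Since t | w, a | w. Because z = v and z | d, v | d. Since q = v and g | q, g | v. From g = d, d | v. v | d, so v = d. Since d = s, v = s. a | l and l | v, hence a | v. v = s, so a | s. Since a | w, a | gcd(w, s).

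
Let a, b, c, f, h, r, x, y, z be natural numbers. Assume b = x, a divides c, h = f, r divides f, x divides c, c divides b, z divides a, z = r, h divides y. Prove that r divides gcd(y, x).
From h = f and h divides y, f divides y. r divides f, so r divides y. b = x and c divides b, hence c divides x. x divides c, so c = x. Because z = r and z divides a, r divides a. a divides c, so r divides c. Since c = x, r divides x. Because r divides y, r divides gcd(y, x).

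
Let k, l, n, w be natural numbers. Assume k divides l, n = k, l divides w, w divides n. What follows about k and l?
k = l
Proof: From l divides w and w divides n, l divides n. Since n = k, l divides k. Since k divides l, k = l.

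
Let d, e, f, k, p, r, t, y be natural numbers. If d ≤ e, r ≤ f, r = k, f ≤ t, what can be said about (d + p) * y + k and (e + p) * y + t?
(d + p) * y + k ≤ (e + p) * y + t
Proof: d ≤ e, therefore d + p ≤ e + p. By multiplying by a non-negative, (d + p) * y ≤ (e + p) * y. r = k and r ≤ f, hence k ≤ f. Since f ≤ t, k ≤ t. (d + p) * y ≤ (e + p) * y, so (d + p) * y + k ≤ (e + p) * y + t.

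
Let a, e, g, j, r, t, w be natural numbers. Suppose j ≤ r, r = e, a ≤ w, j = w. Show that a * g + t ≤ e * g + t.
Because r = e and j ≤ r, j ≤ e. From j = w, w ≤ e. From a ≤ w, a ≤ e. By multiplying by a non-negative, a * g ≤ e * g. Then a * g + t ≤ e * g + t.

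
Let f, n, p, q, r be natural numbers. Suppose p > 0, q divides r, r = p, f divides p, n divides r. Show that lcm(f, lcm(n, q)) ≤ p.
Because n divides r and q divides r, lcm(n, q) divides r. Since r = p, lcm(n, q) divides p. f divides p, so lcm(f, lcm(n, q)) divides p. p > 0, so lcm(f, lcm(n, q)) ≤ p.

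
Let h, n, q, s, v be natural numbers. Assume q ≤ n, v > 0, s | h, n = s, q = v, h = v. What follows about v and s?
v = s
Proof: Since q = v and q ≤ n, v ≤ n. n = s, so v ≤ s. h = v and s | h, hence s | v. v > 0, so s ≤ v. Since v ≤ s, v = s.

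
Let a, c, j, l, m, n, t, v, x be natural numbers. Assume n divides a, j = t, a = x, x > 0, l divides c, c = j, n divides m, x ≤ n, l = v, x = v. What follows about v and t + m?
v divides t + m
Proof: Because c = j and j = t, c = t. From l = v and l divides c, v divides c. c = t, so v divides t. Since a = x and n divides a, n divides x. From x > 0, n ≤ x. Since x ≤ n, n = x. From n divides m, x divides m. x = v, so v divides m. v divides t, so v divides t + m.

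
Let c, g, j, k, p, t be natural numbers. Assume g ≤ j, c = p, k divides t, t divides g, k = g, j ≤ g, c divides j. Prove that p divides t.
j ≤ g and g ≤ j, hence j = g. k = g and k divides t, therefore g divides t. t divides g, so g = t. Since j = g, j = t. From c = p and c divides j, p divides j. j = t, so p divides t.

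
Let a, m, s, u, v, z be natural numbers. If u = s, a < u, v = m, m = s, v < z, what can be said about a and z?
a < z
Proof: u = s and a < u, hence a < s. Because v = m and m = s, v = s. Because v < z, s < z. Since a < s, a < z.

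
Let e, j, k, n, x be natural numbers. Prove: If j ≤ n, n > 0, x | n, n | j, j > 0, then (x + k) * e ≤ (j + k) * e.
n | j and j > 0, therefore n ≤ j. j ≤ n, so n = j. From x | n and n > 0, x ≤ n. Since n = j, x ≤ j. Then x + k ≤ j + k. Then (x + k) * e ≤ (j + k) * e.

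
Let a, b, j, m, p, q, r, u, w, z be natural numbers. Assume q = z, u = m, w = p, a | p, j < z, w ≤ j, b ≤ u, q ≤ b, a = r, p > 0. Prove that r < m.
From a | p and p > 0, a ≤ p. From w = p and w ≤ j, p ≤ j. Since j < z, p < z. u = m and b ≤ u, hence b ≤ m. q ≤ b, so q ≤ m. Since q = z, z ≤ m. p < z, so p < m. From a ≤ p, a < m. Since a = r, r < m.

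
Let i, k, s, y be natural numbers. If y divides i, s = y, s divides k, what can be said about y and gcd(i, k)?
y divides gcd(i, k)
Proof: s = y and s divides k, therefore y divides k. y divides i, so y divides gcd(i, k).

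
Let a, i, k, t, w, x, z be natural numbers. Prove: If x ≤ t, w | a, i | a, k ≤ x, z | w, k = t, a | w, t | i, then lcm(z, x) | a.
w | a and a | w, so w = a. Since z | w, z | a. From k = t and k ≤ x, t ≤ x. x ≤ t, so t = x. t | i, so x | i. Since i | a, x | a. z | a, so lcm(z, x) | a.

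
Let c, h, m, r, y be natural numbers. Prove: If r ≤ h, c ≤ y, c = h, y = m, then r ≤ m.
From c = h and c ≤ y, h ≤ y. Since r ≤ h, r ≤ y. Because y = m, r ≤ m.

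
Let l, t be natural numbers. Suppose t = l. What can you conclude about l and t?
l = t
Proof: From t = l, by symmetry, l = t.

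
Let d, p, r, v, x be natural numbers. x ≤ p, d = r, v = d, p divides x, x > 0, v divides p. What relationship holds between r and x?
r divides x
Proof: p divides x and x > 0, so p ≤ x. x ≤ p, so p = x. Because v = d and v divides p, d divides p. p = x, so d divides x. Since d = r, r divides x.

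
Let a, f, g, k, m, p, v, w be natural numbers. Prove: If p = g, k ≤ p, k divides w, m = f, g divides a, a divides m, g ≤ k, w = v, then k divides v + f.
From w = v and k divides w, k divides v. p = g and k ≤ p, so k ≤ g. Since g ≤ k, g = k. Because g divides a, k divides a. m = f and a divides m, hence a divides f. k divides a, so k divides f. k divides v, so k divides v + f.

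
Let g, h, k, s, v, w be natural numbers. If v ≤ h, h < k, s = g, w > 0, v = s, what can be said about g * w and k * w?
g * w < k * w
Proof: v = s and v ≤ h, thus s ≤ h. s = g, so g ≤ h. h < k, so g < k. Since w > 0, by multiplying by a positive, g * w < k * w.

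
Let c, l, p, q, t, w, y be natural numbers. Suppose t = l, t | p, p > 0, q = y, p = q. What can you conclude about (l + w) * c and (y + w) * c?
(l + w) * c ≤ (y + w) * c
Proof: p = q and q = y, thus p = y. From t = l and t | p, l | p. Since p > 0, l ≤ p. p = y, so l ≤ y. Then l + w ≤ y + w. Then (l + w) * c ≤ (y + w) * c.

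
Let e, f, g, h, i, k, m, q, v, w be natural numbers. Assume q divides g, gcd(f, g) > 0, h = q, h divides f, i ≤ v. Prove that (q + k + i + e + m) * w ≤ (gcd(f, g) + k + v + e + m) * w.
h = q and h divides f, thus q divides f. q divides g, so q divides gcd(f, g). gcd(f, g) > 0, so q ≤ gcd(f, g). Then q + k ≤ gcd(f, g) + k. i ≤ v, so q + k + i ≤ gcd(f, g) + k + v. Then q + k + i + e ≤ gcd(f, g) + k + v + e. Then q + k + i + e + m ≤ gcd(f, g) + k + v + e + m. By multiplying by a non-negative, (q + k + i + e + m) * w ≤ (gcd(f, g) + k + v + e + m) * w.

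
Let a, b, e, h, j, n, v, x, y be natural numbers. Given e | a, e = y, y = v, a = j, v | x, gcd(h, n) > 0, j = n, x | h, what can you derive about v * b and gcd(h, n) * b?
v * b ≤ gcd(h, n) * b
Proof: From v | x and x | h, v | h. e = y and y = v, so e = v. a = j and e | a, so e | j. Since j = n, e | n. From e = v, v | n. Since v | h, v | gcd(h, n). Since gcd(h, n) > 0, v ≤ gcd(h, n). Then v * b ≤ gcd(h, n) * b.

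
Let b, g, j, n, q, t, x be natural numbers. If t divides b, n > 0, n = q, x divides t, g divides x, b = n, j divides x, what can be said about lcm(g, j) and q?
lcm(g, j) ≤ q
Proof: Since g divides x and j divides x, lcm(g, j) divides x. b = n and t divides b, so t divides n. x divides t, so x divides n. lcm(g, j) divides x, so lcm(g, j) divides n. Because n > 0, lcm(g, j) ≤ n. Since n = q, lcm(g, j) ≤ q.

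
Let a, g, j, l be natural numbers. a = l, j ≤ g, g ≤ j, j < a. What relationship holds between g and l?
g < l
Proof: j ≤ g and g ≤ j, thus j = g. Since j < a, g < a. Because a = l, g < l.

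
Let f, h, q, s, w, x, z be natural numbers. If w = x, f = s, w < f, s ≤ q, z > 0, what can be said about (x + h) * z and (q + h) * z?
(x + h) * z < (q + h) * z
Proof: w = x and w < f, therefore x < f. Since f = s, x < s. s ≤ q, so x < q. Then x + h < q + h. From z > 0, (x + h) * z < (q + h) * z.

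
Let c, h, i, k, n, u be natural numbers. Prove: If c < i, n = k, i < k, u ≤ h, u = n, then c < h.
c < i and i < k, therefore c < k. Since u = n and n = k, u = k. Since u ≤ h, k ≤ h. c < k, so c < h.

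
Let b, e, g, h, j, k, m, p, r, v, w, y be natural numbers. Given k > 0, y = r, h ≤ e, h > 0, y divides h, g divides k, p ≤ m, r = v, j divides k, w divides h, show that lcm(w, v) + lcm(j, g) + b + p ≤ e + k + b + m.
y = r and r = v, so y = v. Since y divides h, v divides h. Since w divides h, lcm(w, v) divides h. Since h > 0, lcm(w, v) ≤ h. h ≤ e, so lcm(w, v) ≤ e. j divides k and g divides k, so lcm(j, g) divides k. k > 0, so lcm(j, g) ≤ k. Then lcm(j, g) + b ≤ k + b. p ≤ m, so lcm(j, g) + b + p ≤ k + b + m. Since lcm(w, v) ≤ e, lcm(w, v) + lcm(j, g) + b + p ≤ e + k + b + m.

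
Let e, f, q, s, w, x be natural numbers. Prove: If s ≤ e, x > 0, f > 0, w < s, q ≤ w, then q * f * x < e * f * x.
q ≤ w and w < s, hence q < s. Since s ≤ e, q < e. Since f > 0, by multiplying by a positive, q * f < e * f. From x > 0, by multiplying by a positive, q * f * x < e * f * x.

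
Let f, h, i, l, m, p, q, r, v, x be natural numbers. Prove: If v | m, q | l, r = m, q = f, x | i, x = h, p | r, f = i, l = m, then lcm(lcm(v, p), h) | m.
From r = m and p | r, p | m. v | m, so lcm(v, p) | m. x = h and x | i, hence h | i. Since q = f and f = i, q = i. Because l = m and q | l, q | m. Since q = i, i | m. h | i, so h | m. Since lcm(v, p) | m, lcm(lcm(v, p), h) | m.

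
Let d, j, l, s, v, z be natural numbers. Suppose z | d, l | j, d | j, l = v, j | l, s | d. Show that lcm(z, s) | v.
z | d and s | d, hence lcm(z, s) | d. j | l and l | j, so j = l. l = v, so j = v. d | j, so d | v. From lcm(z, s) | d, lcm(z, s) | v.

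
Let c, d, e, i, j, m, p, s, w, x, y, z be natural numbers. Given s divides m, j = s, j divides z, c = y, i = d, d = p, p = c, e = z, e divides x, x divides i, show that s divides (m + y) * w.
j = s and j divides z, thus s divides z. i = d and d = p, therefore i = p. Since p = c, i = c. Because e divides x and x divides i, e divides i. From e = z, z divides i. i = c, so z divides c. From c = y, z divides y. Since s divides z, s divides y. Since s divides m, s divides m + y. Then s divides (m + y) * w.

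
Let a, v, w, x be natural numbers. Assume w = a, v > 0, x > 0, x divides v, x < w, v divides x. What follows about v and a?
v < a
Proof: x divides v and v > 0, therefore x ≤ v. Because v divides x and x > 0, v ≤ x. Because x ≤ v, x = v. w = a and x < w, so x < a. Since x = v, v < a.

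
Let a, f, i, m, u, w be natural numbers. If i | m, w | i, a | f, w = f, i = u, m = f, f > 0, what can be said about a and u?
a ≤ u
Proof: w = f and w | i, hence f | i. From m = f and i | m, i | f. Since f | i, f = i. Since i = u, f = u. Because a | f and f > 0, a ≤ f. f = u, so a ≤ u.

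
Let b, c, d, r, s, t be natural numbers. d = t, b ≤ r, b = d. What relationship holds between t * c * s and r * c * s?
t * c * s ≤ r * c * s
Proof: Since b = d and d = t, b = t. Since b ≤ r, t ≤ r. By multiplying by a non-negative, t * c ≤ r * c. By multiplying by a non-negative, t * c * s ≤ r * c * s.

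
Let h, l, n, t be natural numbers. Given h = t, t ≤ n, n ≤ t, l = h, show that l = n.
From l = h and h = t, l = t. t ≤ n and n ≤ t, so t = n. Since l = t, l = n.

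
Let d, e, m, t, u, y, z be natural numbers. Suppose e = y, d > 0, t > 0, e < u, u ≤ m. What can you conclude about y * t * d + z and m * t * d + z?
y * t * d + z < m * t * d + z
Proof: Because e = y and e < u, y < u. Since u ≤ m, y < m. Using t > 0, by multiplying by a positive, y * t < m * t. Combining with d > 0, by multiplying by a positive, y * t * d < m * t * d. Then y * t * d + z < m * t * d + z.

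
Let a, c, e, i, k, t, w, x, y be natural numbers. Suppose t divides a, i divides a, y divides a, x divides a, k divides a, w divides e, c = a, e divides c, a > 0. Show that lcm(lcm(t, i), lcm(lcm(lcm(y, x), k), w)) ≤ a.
Since t divides a and i divides a, lcm(t, i) divides a. y divides a and x divides a, thus lcm(y, x) divides a. Since k divides a, lcm(lcm(y, x), k) divides a. c = a and e divides c, thus e divides a. Since w divides e, w divides a. Since lcm(lcm(y, x), k) divides a, lcm(lcm(lcm(y, x), k), w) divides a. Because lcm(t, i) divides a, lcm(lcm(t, i), lcm(lcm(lcm(y, x), k), w)) divides a. Since a > 0, lcm(lcm(t, i), lcm(lcm(lcm(y, x), k), w)) ≤ a.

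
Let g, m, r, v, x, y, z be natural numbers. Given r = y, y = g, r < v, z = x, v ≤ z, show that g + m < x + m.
r = y and y = g, so r = g. z = x and v ≤ z, so v ≤ x. r < v, so r < x. r = g, so g < x. Then g + m < x + m.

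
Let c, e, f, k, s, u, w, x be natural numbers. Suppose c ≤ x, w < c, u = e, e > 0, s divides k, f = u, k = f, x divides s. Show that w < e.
w < c and c ≤ x, thus w < x. f = u and u = e, hence f = e. k = f and s divides k, therefore s divides f. f = e, so s divides e. x divides s, so x divides e. e > 0, so x ≤ e. Since w < x, w < e.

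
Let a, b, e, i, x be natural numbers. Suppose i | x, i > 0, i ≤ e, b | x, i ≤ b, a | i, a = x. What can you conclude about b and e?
b ≤ e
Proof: From a = x and a | i, x | i. i | x, so x = i. Since b | x, b | i. Since i > 0, b ≤ i. i ≤ b, so i = b. Because i ≤ e, b ≤ e.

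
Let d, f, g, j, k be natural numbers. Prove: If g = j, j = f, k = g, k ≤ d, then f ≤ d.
k = g and g = j, so k = j. k ≤ d, so j ≤ d. Since j = f, f ≤ d.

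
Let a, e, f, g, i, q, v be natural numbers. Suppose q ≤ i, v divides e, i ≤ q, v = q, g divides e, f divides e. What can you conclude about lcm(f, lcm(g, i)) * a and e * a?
lcm(f, lcm(g, i)) * a divides e * a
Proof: Since q ≤ i and i ≤ q, q = i. v = q, so v = i. v divides e, so i divides e. Since g divides e, lcm(g, i) divides e. Since f divides e, lcm(f, lcm(g, i)) divides e. Then lcm(f, lcm(g, i)) * a divides e * a.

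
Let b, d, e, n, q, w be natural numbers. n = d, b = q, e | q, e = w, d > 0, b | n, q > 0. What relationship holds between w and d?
w ≤ d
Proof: e | q and q > 0, so e ≤ q. Because e = w, w ≤ q. b = q and b | n, thus q | n. Since n = d, q | d. d > 0, so q ≤ d. Since w ≤ q, w ≤ d.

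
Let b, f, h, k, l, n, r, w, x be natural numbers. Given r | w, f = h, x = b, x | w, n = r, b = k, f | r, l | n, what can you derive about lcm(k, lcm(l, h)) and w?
lcm(k, lcm(l, h)) | w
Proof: Since x = b and b = k, x = k. Since x | w, k | w. Since n = r and l | n, l | r. f = h and f | r, hence h | r. Since l | r, lcm(l, h) | r. From r | w, lcm(l, h) | w. k | w, so lcm(k, lcm(l, h)) | w.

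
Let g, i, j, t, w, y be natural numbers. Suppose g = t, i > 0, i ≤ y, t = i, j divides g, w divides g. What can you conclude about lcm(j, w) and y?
lcm(j, w) ≤ y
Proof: g = t and t = i, so g = i. j divides g and w divides g, so lcm(j, w) divides g. Since g = i, lcm(j, w) divides i. Since i > 0, lcm(j, w) ≤ i. Since i ≤ y, lcm(j, w) ≤ y.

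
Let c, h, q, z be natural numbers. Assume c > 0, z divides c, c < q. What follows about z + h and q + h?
z + h < q + h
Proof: z divides c and c > 0, so z ≤ c. Since c < q, z < q. Then z + h < q + h.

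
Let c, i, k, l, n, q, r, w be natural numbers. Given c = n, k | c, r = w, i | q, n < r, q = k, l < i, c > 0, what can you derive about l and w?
l < w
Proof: Since q = k and i | q, i | k. k | c, so i | c. c > 0, so i ≤ c. Since c = n, i ≤ n. r = w and n < r, so n < w. i ≤ n, so i < w. Because l < i, l < w.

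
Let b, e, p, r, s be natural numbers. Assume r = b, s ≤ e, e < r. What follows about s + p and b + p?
s + p < b + p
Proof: Because s ≤ e and e < r, s < r. r = b, so s < b. Then s + p < b + p.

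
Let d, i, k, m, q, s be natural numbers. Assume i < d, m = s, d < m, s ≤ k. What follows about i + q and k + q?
i + q < k + q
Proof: m = s and d < m, thus d < s. From i < d, i < s. Since s ≤ k, i < k. Then i + q < k + q.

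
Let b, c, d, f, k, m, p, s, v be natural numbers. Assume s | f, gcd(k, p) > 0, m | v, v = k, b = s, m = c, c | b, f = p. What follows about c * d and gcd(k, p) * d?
c * d ≤ gcd(k, p) * d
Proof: Because v = k and m | v, m | k. Since m = c, c | k. b = s and c | b, therefore c | s. f = p and s | f, thus s | p. Because c | s, c | p. Since c | k, c | gcd(k, p). gcd(k, p) > 0, so c ≤ gcd(k, p). Then c * d ≤ gcd(k, p) * d.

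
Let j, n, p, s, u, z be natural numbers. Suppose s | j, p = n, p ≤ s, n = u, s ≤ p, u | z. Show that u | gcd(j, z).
Since p = n and n = u, p = u. s ≤ p and p ≤ s, thus s = p. Since s | j, p | j. Since p = u, u | j. Since u | z, u | gcd(j, z).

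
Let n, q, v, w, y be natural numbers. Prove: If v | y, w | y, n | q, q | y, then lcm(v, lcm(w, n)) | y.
Since n | q and q | y, n | y. w | y, so lcm(w, n) | y. v | y, so lcm(v, lcm(w, n)) | y.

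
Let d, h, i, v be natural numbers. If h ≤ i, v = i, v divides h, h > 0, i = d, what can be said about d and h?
d = h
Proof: v divides h and h > 0, so v ≤ h. v = i, so i ≤ h. From h ≤ i, h = i. From i = d, h = d. Then d = h.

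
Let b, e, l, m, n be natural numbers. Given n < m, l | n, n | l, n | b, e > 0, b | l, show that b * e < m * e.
Because l | n and n | l, l = n. Because b | l, b | n. n | b, so n = b. Since n < m, b < m. Since e > 0, b * e < m * e.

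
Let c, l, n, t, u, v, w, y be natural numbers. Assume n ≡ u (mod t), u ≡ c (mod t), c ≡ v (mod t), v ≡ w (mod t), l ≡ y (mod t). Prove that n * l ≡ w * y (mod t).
Because n ≡ u (mod t) and u ≡ c (mod t), n ≡ c (mod t). c ≡ v (mod t), so n ≡ v (mod t). Because v ≡ w (mod t), n ≡ w (mod t). Since l ≡ y (mod t), n * l ≡ w * y (mod t).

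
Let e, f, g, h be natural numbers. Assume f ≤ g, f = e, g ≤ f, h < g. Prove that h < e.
g ≤ f and f ≤ g, hence g = f. f = e, so g = e. Since h < g, h < e.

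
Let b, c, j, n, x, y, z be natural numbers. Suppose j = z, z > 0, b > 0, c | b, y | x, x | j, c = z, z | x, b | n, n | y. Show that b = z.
b | n and n | y, thus b | y. j = z and x | j, thus x | z. z | x, so x = z. Since y | x, y | z. Since b | y, b | z. Since z > 0, b ≤ z. c = z and c | b, hence z | b. Since b > 0, z ≤ b. b ≤ z, so b = z.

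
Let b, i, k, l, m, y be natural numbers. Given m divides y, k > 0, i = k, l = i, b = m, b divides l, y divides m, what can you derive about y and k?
y ≤ k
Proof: From m divides y and y divides m, m = y. l = i and i = k, thus l = k. b divides l, so b divides k. b = m, so m divides k. k > 0, so m ≤ k. Since m = y, y ≤ k.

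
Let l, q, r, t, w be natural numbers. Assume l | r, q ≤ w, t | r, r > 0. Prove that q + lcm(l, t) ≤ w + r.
l | r and t | r, so lcm(l, t) | r. Since r > 0, lcm(l, t) ≤ r. Since q ≤ w, q + lcm(l, t) ≤ w + r.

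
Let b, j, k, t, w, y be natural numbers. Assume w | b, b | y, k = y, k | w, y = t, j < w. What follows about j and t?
j < t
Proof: w | b and b | y, therefore w | y. k = y and k | w, hence y | w. Since w | y, w = y. y = t, so w = t. Since j < w, j < t.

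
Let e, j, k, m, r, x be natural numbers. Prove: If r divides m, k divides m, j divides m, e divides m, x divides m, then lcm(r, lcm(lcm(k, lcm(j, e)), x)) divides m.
Since j divides m and e divides m, lcm(j, e) divides m. k divides m, so lcm(k, lcm(j, e)) divides m. x divides m, so lcm(lcm(k, lcm(j, e)), x) divides m. Since r divides m, lcm(r, lcm(lcm(k, lcm(j, e)), x)) divides m.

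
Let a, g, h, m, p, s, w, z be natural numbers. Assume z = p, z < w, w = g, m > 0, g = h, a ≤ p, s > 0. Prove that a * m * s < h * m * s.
w = g and g = h, so w = h. z = p and z < w, so p < w. Since a ≤ p, a < w. Because w = h, a < h. m > 0, so a * m < h * m. Since s > 0, a * m * s < h * m * s.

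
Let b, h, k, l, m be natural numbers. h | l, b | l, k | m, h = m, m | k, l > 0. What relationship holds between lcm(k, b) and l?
lcm(k, b) ≤ l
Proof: m | k and k | m, hence m = k. h = m, so h = k. h | l, so k | l. Because b | l, lcm(k, b) | l. Since l > 0, lcm(k, b) ≤ l.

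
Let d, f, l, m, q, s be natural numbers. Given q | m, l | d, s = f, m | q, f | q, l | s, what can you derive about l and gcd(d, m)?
l | gcd(d, m)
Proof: s = f and l | s, therefore l | f. q | m and m | q, hence q = m. From f | q, f | m. l | f, so l | m. Since l | d, l | gcd(d, m).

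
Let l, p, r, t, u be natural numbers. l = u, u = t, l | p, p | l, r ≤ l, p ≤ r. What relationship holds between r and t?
r = t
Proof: p | l and l | p, therefore p = l. Since p ≤ r, l ≤ r. r ≤ l, so r = l. Because l = u, r = u. u = t, so r = t.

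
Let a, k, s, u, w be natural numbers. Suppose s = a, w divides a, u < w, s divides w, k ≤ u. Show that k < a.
s = a and s divides w, so a divides w. Since w divides a, w = a. k ≤ u and u < w, thus k < w. w = a, so k < a.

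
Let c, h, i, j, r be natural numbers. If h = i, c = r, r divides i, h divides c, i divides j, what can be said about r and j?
r divides j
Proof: c = r and h divides c, thus h divides r. Since h = i, i divides r. r divides i, so i = r. Since i divides j, r divides j.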